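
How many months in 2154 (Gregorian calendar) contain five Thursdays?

A month of length L has five Thursdays iff its first Thursday is on day ≤ L−28 (so day 1–3 in a 31-day month, 1–2 in a 30-day month, day 1 in a leap February).
Checking each month of 2154: Jan starts Tue (31d) ✓; Feb starts Fri (28d); Mar starts Fri (31d); Apr starts Mon (30d); May starts Wed (31d) ✓; Jun starts Sat (30d); Jul starts Mon (31d); Aug starts Thu (31d) ✓; Sep starts Sun (30d); Oct starts Tue (31d) ✓; Nov starts Fri (30d); Dec starts Sun (31d).
Five-Thursday months: January, May, August, October → 4.

4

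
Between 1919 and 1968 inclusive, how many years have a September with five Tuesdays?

September has 30 days; it has five Tuesdays when Tuesday falls among the first (month-length − 28) days — i.e. when September 1 is one of Tuesday/Monday.
September 1 by year: 1919:Mon✓ 1920:Wed 1921:Thu 1922:Fri 1923:Sat 1924:Mon✓ 1925:Tue✓ 1926:Wed 1927:Thu 1928:Sat 1929:Sun 1930:Mon✓ 1931:Tue✓ 1932:Thu 1933:Fri …(20 more)… 1954:Wed 1955:Thu 1956:Sat 1957:Sun 1958:Mon✓ 1959:Tue✓ 1960:Thu 1961:Fri 1962:Sat 1963:Sun 1964:Tue✓ 1965:Wed 1966:Thu 1967:Fri 1968:Sun
Years with five Tuesdays: 1919, 1924, 1925, 1930, 1931, 1936, 1941, 1942, 1947, 1952, 1953, 1958, 1959, 1964 → 14.

14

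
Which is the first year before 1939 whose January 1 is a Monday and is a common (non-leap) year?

1934

Jan 1 advances by 2 weekdays after a leap year and by 1 after a common year.
1939: Jan 1 is Sunday.
1938: Saturday
1937: Friday
1936: Wednesday (leap)
1935: Tuesday
1934: Monday
1934 begins on a Monday and is a common year.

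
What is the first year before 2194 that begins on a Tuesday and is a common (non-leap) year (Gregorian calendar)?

2193

Jan 1 advances by 2 weekdays after a leap year and by 1 after a common year.
2194: Jan 1 is Wednesday.
2193: Tuesday
2193 begins on a Tuesday and is a common year.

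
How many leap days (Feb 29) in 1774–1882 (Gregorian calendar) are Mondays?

Leap years in 1774–1882: 26 of them.
Feb 29 weekday advances by 5 (mod 7) from one leap year to the next four years later (or differs when a century non-leap intervenes).
Leap-day weekdays: 1776:Thu 1780:Tue 1784:Sun 1788:Fri 1792:Wed 1796:Mon✓ 1804:Wed 1808:Mon✓ 1812:Sat 1816:Thu 1820:Tue 1824:Sun 1828:Fri 1832:Wed 1836:Mon✓ 1840:Sat 1844:Thu 1848:Tue 1852:Sun 1856:Fri 1860:Wed 1864:Mon✓ 1868:Sat 1872:Thu 1876:Tue 1880:Sun
Monday: 1796, 1808, 1836, 1864 → 4.

4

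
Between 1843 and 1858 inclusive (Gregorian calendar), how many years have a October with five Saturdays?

October has 31 days; it has five Saturdays when Saturday falls among the first (month-length − 28) days — i.e. when October 1 is one of Saturday/Friday/Thursday.
October 1 by year: 1843:Sun 1844:Tue 1845:Wed 1846:Thu✓ 1847:Fri✓ 1848:Sun 1849:Mon 1850:Tue 1851:Wed 1852:Fri✓ 1853:Sat✓ 1854:Sun 1855:Mon 1856:Wed 1857:Thu✓ 1858:Fri✓
Years with five Saturdays: 1846, 1847, 1852, 1853, 1857, 1858 → 6.

6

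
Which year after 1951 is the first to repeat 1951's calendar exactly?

1962

Two years share a calendar iff Jan 1 falls on the same weekday and both are leap or both are common. 1951: Jan 1 is Monday, common year.
1952: Jan 1 Tuesday, leap
1953: Jan 1 Thursday, common
1954: Jan 1 Friday, common
1955: Jan 1 Saturday, common
1956: Jan 1 Sunday, leap
1957: Jan 1 Tuesday, common
1958: Jan 1 Wednesday, common
1959: Jan 1 Thursday, common
1960: Jan 1 Friday, leap
1961: Jan 1 Sunday, common
1962: Jan 1 Monday, common
1962 matches on both conditions.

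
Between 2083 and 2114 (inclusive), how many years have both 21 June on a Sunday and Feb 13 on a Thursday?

0

Check each year's weekday for 21 June and Feb 13:
  2083: Mon/Sat  2084: Wed/Sun  2085: Thu/Tue  2086: Fri/Wed  2087: Sat/Thu  2088: Mon/Fri  2089: Tue/Sun  2090: Wed/Mon  2091: Thu/Tue  2092: Sat/Wed  2093: Sun/Fri  2094: Mon/Sat  2095: Tue/Sun  2096: Thu/Mon  …(4 more)…  2101: Tue/Sun  2102: Wed/Mon  2103: Thu/Tue  2104: Sat/Wed  2105: Sun/Fri  2106: Mon/Sat  2107: Tue/Sun  2108: Thu/Mon  2109: Fri/Wed  2110: Sat/Thu  2111: Sun/Fri  2112: Tue/Sat  2113: Wed/Mon  2114: Thu/Tue
Both conditions hold in: no year — 0.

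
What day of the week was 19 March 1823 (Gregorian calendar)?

January 1, 1823 is a Wednesday.
March 19 is day 78 of the year, i.e. 77 days after Jan 1.
77 mod 7 = 0, so advance 0 weekdays from Wednesday: Wednesday.

Wednesday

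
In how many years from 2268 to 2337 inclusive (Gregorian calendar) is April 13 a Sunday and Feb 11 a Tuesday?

Check each year's weekday for April 13 and Feb 11:
  2268: Mon/Tue  2269: Tue/Thu  2270: Wed/Fri  2271: Thu/Sat  2272: Sat/Sun  2273: Sun/Tue ✓  2274: Mon/Wed  2275: Tue/Thu  2276: Thu/Fri  2277: Fri/Sun  2278: Sat/Mon  2279: Sun/Tue ✓  2280: Tue/Wed  2281: Wed/Fri  …(42 more)…  2324: Sun/Mon  2325: Mon/Wed  2326: Tue/Thu  2327: Wed/Fri  2328: Fri/Sat  2329: Sat/Mon  2330: Sun/Tue ✓  2331: Mon/Wed  2332: Wed/Thu  2333: Thu/Sat  2334: Fri/Sun  2335: Sat/Mon  2336: Mon/Tue  2337: Tue/Thu
Both conditions hold in: 2273, 2279, 2290, 2302, 2313, 2319, 2330 — 7.

7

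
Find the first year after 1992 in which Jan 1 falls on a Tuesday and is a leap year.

2008

Jan 1 advances by 2 weekdays after a leap year and by 1 after a common year.
1992: Jan 1 is Wednesday (leap).
1993: Friday
1994: Saturday
1995: Sunday
1996: Monday (leap)
1997: Wednesday
1998: Thursday
1999: Friday
2000: Saturday (leap)
2001: Monday
2002: Tuesday
2003: Wednesday
2004: Thursday (leap)
2005: Saturday
2006: Sunday
2007: Monday
2008: Tuesday (leap)
2008 begins on a Tuesday and is a leap year.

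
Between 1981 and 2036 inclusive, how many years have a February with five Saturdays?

February has 28 days (29 in leap years); it has five Saturdays when Saturday falls among the first (month-length − 28) days — i.e. when February 1 is Saturday in a leap year (never in a common year).
February 1 by year: 1981:Sun 1982:Mon 1983:Tue 1984:Wed 1985:Fri 1986:Sat 1987:Sun 1988:Mon 1989:Wed 1990:Thu 1991:Fri 1992:Sat✓ 1993:Mon 1994:Tue 1995:Wed …(26 more)… 2022:Tue 2023:Wed 2024:Thu 2025:Sat 2026:Sun 2027:Mon 2028:Tue 2029:Thu 2030:Fri 2031:Sat 2032:Sun 2033:Tue 2034:Wed 2035:Thu 2036:Fri
Years with five Saturdays: 1992, 2020 → 2.

2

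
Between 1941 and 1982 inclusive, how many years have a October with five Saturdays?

October has 31 days; it has five Saturdays when Saturday falls among the first (month-length − 28) days — i.e. when October 1 is one of Saturday/Friday/Thursday.
October 1 by year: 1941:Wed 1942:Thu✓ 1943:Fri✓ 1944:Sun 1945:Mon 1946:Tue 1947:Wed 1948:Fri✓ 1949:Sat✓ 1950:Sun 1951:Mon 1952:Wed 1953:Thu✓ 1954:Fri✓ 1955:Sat✓ …(12 more)… 1968:Tue 1969:Wed 1970:Thu✓ 1971:Fri✓ 1972:Sun 1973:Mon 1974:Tue 1975:Wed 1976:Fri✓ 1977:Sat✓ 1978:Sun 1979:Mon 1980:Wed 1981:Thu✓ 1982:Fri✓
Years with five Saturdays: 1942, 1943, 1948, 1949, 1953, 1954, 1955, 1959, 1960, 1964, 1965, 1966, 1970, 1971, 1976, 1977, 1981, 1982 → 18.

18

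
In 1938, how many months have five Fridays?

A month of length L has five Fridays iff its first Friday is on day ≤ L−28 (so day 1–3 in a 31-day month, 1–2 in a 30-day month, day 1 in a leap February).
Checking each month of 1938: Jan starts Sat (31d); Feb starts Tue (28d); Mar starts Tue (31d); Apr starts Fri (30d) ✓; May starts Sun (31d); Jun starts Wed (30d); Jul starts Fri (31d) ✓; Aug starts Mon (31d); Sep starts Thu (30d) ✓; Oct starts Sat (31d); Nov starts Tue (30d); Dec starts Thu (31d) ✓.
Five-Friday months: April, July, September, December → 4.

4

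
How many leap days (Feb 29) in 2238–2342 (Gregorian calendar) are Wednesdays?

3

Leap years in 2238–2342: 25 of them.
Feb 29 weekday advances by 5 (mod 7) from one leap year to the next four years later (or differs when a century non-leap intervenes).
Leap-day weekdays: 2240:Sat 2244:Thu 2248:Tue 2252:Sun 2256:Fri 2260:Wed✓ 2264:Mon 2268:Sat 2272:Thu 2276:Tue 2280:Sun 2284:Fri 2288:Wed✓ 2292:Mon 2296:Sat 2304:Mon 2308:Sat 2312:Thu 2316:Tue 2320:Sun 2324:Fri 2328:Wed✓ 2332:Mon 2336:Sat 2340:Thu
Wednesday: 2260, 2288, 2328 → 3.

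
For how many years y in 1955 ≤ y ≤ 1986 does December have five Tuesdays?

December has 31 days; it has five Tuesdays when Tuesday falls among the first (month-length − 28) days — i.e. when December 1 is one of Tuesday/Monday/Sunday.
December 1 by year: 1955:Thu 1956:Sat 1957:Sun✓ 1958:Mon✓ 1959:Tue✓ 1960:Thu 1961:Fri 1962:Sat 1963:Sun✓ 1964:Tue✓ 1965:Wed 1966:Thu 1967:Fri 1968:Sun✓ 1969:Mon✓ 1970:Tue✓ 1971:Wed 1972:Fri 1973:Sat 1974:Sun✓ 1975:Mon✓ 1976:Wed 1977:Thu 1978:Fri 1979:Sat 1980:Mon✓ 1981:Tue✓ 1982:Wed 1983:Thu 1984:Sat 1985:Sun✓ 1986:Mon✓
Years with five Tuesdays: 1957, 1958, 1959, 1963, 1964, 1968, 1969, 1970, 1974, 1975, 1980, 1981, 1985, 1986 → 14.

14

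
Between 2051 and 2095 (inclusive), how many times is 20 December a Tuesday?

Track 20 December's weekday year by year (advancing +1, or +2 across a Feb 29):
  2051: Wed  2052: Fri (+2)  2053: Sat (+1)  2054: Sun (+1)  2055: Mon (+1)
  2056: Wed (+2)  2057: Thu (+1)  2058: Fri (+1)  2059: Sat (+1)  2060: Mon (+2)
  2061: Tue (+1) ✓  2062: Wed (+1)  2063: Thu (+1)  2064: Sat (+2)  … (17 more years) …
  2082: Sun (+1)  2083: Mon (+1)  2084: Wed (+2)  2085: Thu (+1)  2086: Fri (+1)
  2087: Sat (+1)  2088: Mon (+2)  2089: Tue (+1) ✓  2090: Wed (+1)  2091: Thu (+1)
  2092: Sat (+2)  2093: Sun (+1)  2094: Mon (+1)  2095: Tue (+1) ✓
Tuesday years: 2061, 2067, 2072, 2078, 2089, 2095 — 6 in total.

6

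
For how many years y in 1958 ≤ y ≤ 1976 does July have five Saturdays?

July has 31 days; it has five Saturdays when Saturday falls among the first (month-length − 28) days — i.e. when July 1 is one of Saturday/Friday/Thursday.
July 1 by year: 1958:Tue 1959:Wed 1960:Fri✓ 1961:Sat✓ 1962:Sun 1963:Mon 1964:Wed 1965:Thu✓ 1966:Fri✓ 1967:Sat✓ 1968:Mon 1969:Tue 1970:Wed 1971:Thu✓ 1972:Sat✓ 1973:Sun 1974:Mon 1975:Tue 1976:Thu✓
Years with five Saturdays: 1960, 1961, 1965, 1966, 1967, 1971, 1972, 1976 → 8.

8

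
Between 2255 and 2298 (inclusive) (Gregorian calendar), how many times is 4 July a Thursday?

6

Track 4 July's weekday year by year (advancing +1, or +2 across a Feb 29):
  2255: Wed  2256: Fri (+2)  2257: Sat (+1)  2258: Sun (+1)  2259: Mon (+1)
  2260: Wed (+2)  2261: Thu (+1) ✓  2262: Fri (+1)  2263: Sat (+1)  2264: Mon (+2)
  2265: Tue (+1)  2266: Wed (+1)  2267: Thu (+1) ✓  2268: Sat (+2)  … (16 more years) …
  2285: Sat (+1)  2286: Sun (+1)  2287: Mon (+1)  2288: Wed (+2)  2289: Thu (+1) ✓
  2290: Fri (+1)  2291: Sat (+1)  2292: Mon (+2)  2293: Tue (+1)  2294: Wed (+1)
  2295: Thu (+1) ✓  2296: Sat (+2)  2297: Sun (+1)  2298: Mon (+1)
Thursday years: 2261, 2267, 2272, 2278, 2289, 2295 — 6 in total.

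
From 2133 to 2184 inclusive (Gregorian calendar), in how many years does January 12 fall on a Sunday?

8

Track January 12's weekday year by year (advancing +1, or +2 across a Feb 29):
  2133: Mon  2134: Tue (+1)  2135: Wed (+1)  2136: Thu (+1)  2137: Sat (+2)
  2138: Sun (+1) ✓  2139: Mon (+1)  2140: Tue (+1)  2141: Thu (+2)  2142: Fri (+1)
  2143: Sat (+1)  2144: Sun (+1) ✓  2145: Tue (+2)  2146: Wed (+1)  … (24 more years) …
  2171: Sat (+1)  2172: Sun (+1) ✓  2173: Tue (+2)  2174: Wed (+1)  2175: Thu (+1)
  2176: Fri (+1)  2177: Sun (+2) ✓  2178: Mon (+1)  2179: Tue (+1)  2180: Wed (+1)
  2181: Fri (+2)  2182: Sat (+1)  2183: Sun (+1) ✓  2184: Mon (+1)
Sunday years: 2138, 2144, 2149, 2155, 2166, 2172, 2177, 2183 — 8 in total.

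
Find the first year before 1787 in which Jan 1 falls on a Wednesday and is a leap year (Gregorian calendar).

Jan 1 advances by 2 weekdays after a leap year and by 1 after a common year.
1787: Jan 1 is Monday.
1786: Sunday
1785: Saturday
1784: Thursday (leap)
1783: Wednesday
1782: Tuesday
1781: Monday
1780: Saturday (leap)
1779: Friday
1778: Thursday
1777: Wednesday
1776: Monday (leap)
1775: Sunday
1774: Saturday
1773: Friday
1772: Wednesday (leap)
1772 begins on a Wednesday and is a leap year.

1772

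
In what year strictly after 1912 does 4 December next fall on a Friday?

From one year to the next, a fixed date's weekday advances by 1, or by 2 when a Feb 29 lies between the two dates.
1912: December 4 is Wednesday.
1913: Thursday (+1)
1914: Friday (+1)
4 December falls on a Friday in 1914.

1914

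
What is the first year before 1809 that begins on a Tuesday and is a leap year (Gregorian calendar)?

Jan 1 advances by 2 weekdays after a leap year and by 1 after a common year.
1809: Jan 1 is Sunday.
1808: Friday (leap)
1807: Thursday
1806: Wednesday
1805: Tuesday
1804: Sunday (leap)
1803: Saturday
1802: Friday
1801: Thursday
1800: Wednesday
1799: Tuesday
1798: Monday
1797: Sunday
1796: Friday (leap)
1795: Thursday
1794: Wednesday
1793: Tuesday
1792: Sunday (leap)
1791: Saturday
1790: Friday
1789: Thursday
1788: Tuesday (leap)
1788 begins on a Tuesday and is a leap year.

1788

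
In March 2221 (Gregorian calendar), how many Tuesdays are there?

March 2221 has 31 days and begins on Thursday.
The first Tuesday is March 6.
Tuesdays fall on 6, 13, 20, 27 — that's 4.

4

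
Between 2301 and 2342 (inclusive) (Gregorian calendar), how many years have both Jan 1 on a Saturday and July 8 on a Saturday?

1

Check each year's weekday for Jan 1 and July 8:
  2301: Tue/Mon  2302: Wed/Tue  2303: Thu/Wed  2304: Fri/Fri  2305: Sun/Sat  2306: Mon/Sun  2307: Tue/Mon  2308: Wed/Wed  2309: Fri/Thu  2310: Sat/Fri  2311: Sun/Sat  2312: Mon/Mon  2313: Wed/Tue  2314: Thu/Wed  …(14 more)…  2329: Tue/Mon  2330: Wed/Tue  2331: Thu/Wed  2332: Fri/Fri  2333: Sun/Sat  2334: Mon/Sun  2335: Tue/Mon  2336: Wed/Wed  2337: Fri/Thu  2338: Sat/Fri  2339: Sun/Sat  2340: Mon/Mon  2341: Wed/Tue  2342: Thu/Wed
Both conditions hold in: 2316 — 1.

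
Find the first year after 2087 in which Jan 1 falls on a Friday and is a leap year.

2112

Jan 1 advances by 2 weekdays after a leap year and by 1 after a common year.
2087: Jan 1 is Wednesday.
2088: Thursday (leap)
2089: Saturday
2090: Sunday
2091: Monday
2092: Tuesday (leap)
2093: Thursday
2094: Friday
2095: Saturday
2096: Sunday (leap)
2097: Tuesday
2098: Wednesday
2099: Thursday
2100: Friday
2101: Saturday
2102: Sunday
2103: Monday
2104: Tuesday (leap)
2105: Thursday
2106: Friday
2107: Saturday
2108: Sunday (leap)
2109: Tuesday
2110: Wednesday
2111: Thursday
2112: Friday (leap)
2112 begins on a Friday and is a leap year.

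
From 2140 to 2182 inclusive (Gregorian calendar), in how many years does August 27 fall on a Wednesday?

Track August 27's weekday year by year (advancing +1, or +2 across a Feb 29):
  2140: Sat  2141: Sun (+1)  2142: Mon (+1)  2143: Tue (+1)  2144: Thu (+2)
  2145: Fri (+1)  2146: Sat (+1)  2147: Sun (+1)  2148: Tue (+2)  2149: Wed (+1) ✓
  2150: Thu (+1)  2151: Fri (+1)  2152: Sun (+2)  2153: Mon (+1)  … (15 more years) …
  2169: Sun (+1)  2170: Mon (+1)  2171: Tue (+1)  2172: Thu (+2)  2173: Fri (+1)
  2174: Sat (+1)  2175: Sun (+1)  2176: Tue (+2)  2177: Wed (+1) ✓  2178: Thu (+1)
  2179: Fri (+1)  2180: Sun (+2)  2181: Mon (+1)  2182: Tue (+1)
Wednesday years: 2149, 2155, 2160, 2166, 2177 — 5 in total.

5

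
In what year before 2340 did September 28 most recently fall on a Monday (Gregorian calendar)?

2336

From one year to the next, a fixed date's weekday advances by 1, or by 2 when a Feb 29 lies between the two dates.
2340: September 28 is Saturday.
2339: Thursday (−2)
2338: Wednesday (−1)
2337: Tuesday (−1)
2336: Monday (−1)
September 28 falls on a Monday in 2336.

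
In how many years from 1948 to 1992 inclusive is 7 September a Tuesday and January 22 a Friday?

4

Check each year's weekday for 7 September and January 22:
  1948: Tue/Thu  1949: Wed/Sat  1950: Thu/Sun  1951: Fri/Mon  1952: Sun/Tue  1953: Mon/Thu  1954: Tue/Fri ✓  1955: Wed/Sat  1956: Fri/Sun  1957: Sat/Tue  1958: Sun/Wed  1959: Mon/Thu  1960: Wed/Fri  1961: Thu/Sun  …(17 more)…  1979: Fri/Mon  1980: Sun/Tue  1981: Mon/Thu  1982: Tue/Fri ✓  1983: Wed/Sat  1984: Fri/Sun  1985: Sat/Tue  1986: Sun/Wed  1987: Mon/Thu  1988: Wed/Fri  1989: Thu/Sun  1990: Fri/Mon  1991: Sat/Tue  1992: Mon/Wed
Both conditions hold in: 1954, 1965, 1971, 1982 — 4.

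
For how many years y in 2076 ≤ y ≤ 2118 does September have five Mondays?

11

September has 30 days; it has five Mondays when Monday falls among the first (month-length − 28) days — i.e. when September 1 is one of Monday/Sunday.
September 1 by year: 2076:Tue 2077:Wed 2078:Thu 2079:Fri 2080:Sun✓ 2081:Mon✓ 2082:Tue 2083:Wed 2084:Fri 2085:Sat 2086:Sun✓ 2087:Mon✓ 2088:Wed 2089:Thu 2090:Fri …(13 more)… 2104:Mon✓ 2105:Tue 2106:Wed 2107:Thu 2108:Sat 2109:Sun✓ 2110:Mon✓ 2111:Tue 2112:Thu 2113:Fri 2114:Sat 2115:Sun✓ 2116:Tue 2117:Wed 2118:Thu
Years with five Mondays: 2080, 2081, 2086, 2087, 2092, 2097, 2098, 2104, 2109, 2110, 2115 → 11.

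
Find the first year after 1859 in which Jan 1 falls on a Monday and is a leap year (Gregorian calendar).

1872

Jan 1 advances by 2 weekdays after a leap year and by 1 after a common year.
1859: Jan 1 is Saturday.
1860: Sunday (leap)
1861: Tuesday
1862: Wednesday
1863: Thursday
1864: Friday (leap)
1865: Sunday
1866: Monday
1867: Tuesday
1868: Wednesday (leap)
1869: Friday
1870: Saturday
1871: Sunday
1872: Monday (leap)
1872 begins on a Monday and is a leap year.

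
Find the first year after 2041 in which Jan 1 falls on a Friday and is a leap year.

2044

Jan 1 advances by 2 weekdays after a leap year and by 1 after a common year.
2041: Jan 1 is Tuesday.
2042: Wednesday
2043: Thursday
2044: Friday (leap)
2044 begins on a Friday and is a leap year.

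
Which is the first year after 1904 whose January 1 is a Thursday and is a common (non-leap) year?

1914

Jan 1 advances by 2 weekdays after a leap year and by 1 after a common year.
1904: Jan 1 is Friday (leap).
1905: Sunday
1906: Monday
1907: Tuesday
1908: Wednesday (leap)
1909: Friday
1910: Saturday
1911: Sunday
1912: Monday (leap)
1913: Wednesday
1914: Thursday
1914 begins on a Thursday and is a common year.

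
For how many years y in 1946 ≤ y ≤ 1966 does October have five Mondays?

9

October has 31 days; it has five Mondays when Monday falls among the first (month-length − 28) days — i.e. when October 1 is one of Monday/Sunday/Saturday.
October 1 by year: 1946:Tue 1947:Wed 1948:Fri 1949:Sat✓ 1950:Sun✓ 1951:Mon✓ 1952:Wed 1953:Thu 1954:Fri 1955:Sat✓ 1956:Mon✓ 1957:Tue 1958:Wed 1959:Thu 1960:Sat✓ 1961:Sun✓ 1962:Mon✓ 1963:Tue 1964:Thu 1965:Fri 1966:Sat✓
Years with five Mondays: 1949, 1950, 1951, 1955, 1956, 1960, 1961, 1962, 1966 → 9.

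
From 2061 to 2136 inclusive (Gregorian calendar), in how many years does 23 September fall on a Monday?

Track 23 September's weekday year by year (advancing +1, or +2 across a Feb 29):
  2061: Fri  2062: Sat (+1)  2063: Sun (+1)  2064: Tue (+2)  2065: Wed (+1)
  2066: Thu (+1)  2067: Fri (+1)  2068: Sun (+2)  2069: Mon (+1) ✓  2070: Tue (+1)
  2071: Wed (+1)  2072: Fri (+2)  2073: Sat (+1)  2074: Sun (+1)  … (48 more years) …
  2123: Thu (+1)  2124: Sat (+2)  2125: Sun (+1)  2126: Mon (+1) ✓  2127: Tue (+1)
  2128: Thu (+2)  2129: Fri (+1)  2130: Sat (+1)  2131: Sun (+1)  2132: Tue (+2)
  2133: Wed (+1)  2134: Thu (+1)  2135: Fri (+1)  2136: Sun (+2)
Monday years: 2069, 2075, 2080, 2086, 2097, 2109, 2115, 2120, 2126 — 9 in total.

9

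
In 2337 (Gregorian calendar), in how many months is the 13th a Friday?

Check the 13th of each month of 2337: Jan 13: Wed, Feb 13: Sat, Mar 13: Sat, Apr 13: Tue, May 13: Thu, Jun 13: Sun, Jul 13: Tue, Aug 13: Fri, Sep 13: Mon, Oct 13: Wed, Nov 13: Sat, Dec 13: Mon.
Friday occurs in August — 1 month.

1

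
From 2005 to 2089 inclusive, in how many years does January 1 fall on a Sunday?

Track January 1's weekday year by year (advancing +1, or +2 across a Feb 29):
  2005: Sat  2006: Sun (+1) ✓  2007: Mon (+1)  2008: Tue (+1)  2009: Thu (+2)
  2010: Fri (+1)  2011: Sat (+1)  2012: Sun (+1) ✓  2013: Tue (+2)  2014: Wed (+1)
  2015: Thu (+1)  2016: Fri (+1)  2017: Sun (+2) ✓  2018: Mon (+1)  … (57 more years) …
  2076: Wed (+1)  2077: Fri (+2)  2078: Sat (+1)  2079: Sun (+1) ✓  2080: Mon (+1)
  2081: Wed (+2)  2082: Thu (+1)  2083: Fri (+1)  2084: Sat (+1)  2085: Mon (+2)
  2086: Tue (+1)  2087: Wed (+1)  2088: Thu (+1)  2089: Sat (+2)
Sunday years: 2006, 2012, 2017, 2023, 2034, 2040, 2045, 2051, 2062, 2068, 2073, 2079 — 12 in total.

12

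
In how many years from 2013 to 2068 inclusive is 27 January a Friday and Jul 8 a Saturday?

Check each year's weekday for 27 January and Jul 8:
  2013: Sun/Mon  2014: Mon/Tue  2015: Tue/Wed  2016: Wed/Fri  2017: Fri/Sat ✓  2018: Sat/Sun  2019: Sun/Mon  2020: Mon/Wed  2021: Wed/Thu  2022: Thu/Fri  2023: Fri/Sat ✓  2024: Sat/Mon  2025: Mon/Tue  2026: Tue/Wed  …(28 more)…  2055: Wed/Thu  2056: Thu/Sat  2057: Sat/Sun  2058: Sun/Mon  2059: Mon/Tue  2060: Tue/Thu  2061: Thu/Fri  2062: Fri/Sat ✓  2063: Sat/Sun  2064: Sun/Tue  2065: Tue/Wed  2066: Wed/Thu  2067: Thu/Fri  2068: Fri/Sun
Both conditions hold in: 2017, 2023, 2034, 2045, 2051, 2062 — 6.

6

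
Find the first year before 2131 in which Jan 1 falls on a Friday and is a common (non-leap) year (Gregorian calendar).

Jan 1 advances by 2 weekdays after a leap year and by 1 after a common year.
2131: Jan 1 is Monday.
2130: Sunday
2129: Saturday
2128: Thursday (leap)
2127: Wednesday
2126: Tuesday
2125: Monday
2124: Saturday (leap)
2123: Friday
2123 begins on a Friday and is a common year.

2123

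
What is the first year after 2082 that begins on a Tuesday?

2086

Jan 1 advances by 2 weekdays after a leap year and by 1 after a common year.
2082: Jan 1 is Thursday.
2083: Friday
2084: Saturday (leap)
2085: Monday
2086: Tuesday
2086 begins on a Tuesday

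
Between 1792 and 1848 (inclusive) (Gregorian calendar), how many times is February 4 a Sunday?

7

Track February 4's weekday year by year (advancing +1, or +2 across a Feb 29):
  1792: Sat  1793: Mon (+2)  1794: Tue (+1)  1795: Wed (+1)  1796: Thu (+1)
  1797: Sat (+2)  1798: Sun (+1) ✓  1799: Mon (+1)  1800: Tue (+1)  1801: Wed (+1)
  1802: Thu (+1)  1803: Fri (+1)  1804: Sat (+1)  1805: Mon (+2)  … (29 more years) …
  1835: Wed (+1)  1836: Thu (+1)  1837: Sat (+2)  1838: Sun (+1) ✓  1839: Mon (+1)
  1840: Tue (+1)  1841: Thu (+2)  1842: Fri (+1)  1843: Sat (+1)  1844: Sun (+1) ✓
  1845: Tue (+2)  1846: Wed (+1)  1847: Thu (+1)  1848: Fri (+1)
Sunday years: 1798, 1810, 1816, 1821, 1827, 1838, 1844 — 7 in total.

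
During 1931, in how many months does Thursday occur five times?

5

A month of length L has five Thursdays iff its first Thursday is on day ≤ L−28 (so day 1–3 in a 31-day month, 1–2 in a 30-day month, day 1 in a leap February).
Checking each month of 1931: Jan starts Thu (31d) ✓; Feb starts Sun (28d); Mar starts Sun (31d); Apr starts Wed (30d) ✓; May starts Fri (31d); Jun starts Mon (30d); Jul starts Wed (31d) ✓; Aug starts Sat (31d); Sep starts Tue (30d); Oct starts Thu (31d) ✓; Nov starts Sun (30d); Dec starts Tue (31d) ✓.
Five-Thursday months: January, April, July, October, December → 5.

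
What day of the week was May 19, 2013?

January 1, 2013 is a Tuesday.
May 19 is day 139 of the year, i.e. 138 days after Jan 1.
138 mod 7 = 5, so advance 5 weekdays from Tuesday: Sunday.

Sunday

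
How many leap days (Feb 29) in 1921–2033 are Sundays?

4

Leap years in 1921–2033: 28 of them.
Feb 29 weekday advances by 5 (mod 7) from one leap year to the next four years later (or differs when a century non-leap intervenes).
Leap-day weekdays: 1924:Fri 1928:Wed 1932:Mon 1936:Sat 1940:Thu 1944:Tue 1948:Sun✓ 1952:Fri 1956:Wed 1960:Mon 1964:Sat 1968:Thu 1972:Tue 1976:Sun✓ 1980:Fri 1984:Wed 1988:Mon 1992:Sat 1996:Thu 2000:Tue 2004:Sun✓ 2008:Fri 2012:Wed 2016:Mon 2020:Sat 2024:Thu 2028:Tue 2032:Sun✓
Sunday: 1948, 1976, 2004, 2032 → 4.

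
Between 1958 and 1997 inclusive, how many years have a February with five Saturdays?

2

February has 28 days (29 in leap years); it has five Saturdays when Saturday falls among the first (month-length − 28) days — i.e. when February 1 is Saturday in a leap year (never in a common year).
February 1 by year: 1958:Sat 1959:Sun 1960:Mon 1961:Wed 1962:Thu 1963:Fri 1964:Sat✓ 1965:Mon 1966:Tue 1967:Wed 1968:Thu 1969:Sat 1970:Sun 1971:Mon 1972:Tue …(10 more)… 1983:Tue 1984:Wed 1985:Fri 1986:Sat 1987:Sun 1988:Mon 1989:Wed 1990:Thu 1991:Fri 1992:Sat✓ 1993:Mon 1994:Tue 1995:Wed 1996:Thu 1997:Sat
Years with five Saturdays: 1964, 1992 → 2.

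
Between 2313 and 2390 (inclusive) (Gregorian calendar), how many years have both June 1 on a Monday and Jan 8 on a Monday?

0

Check each year's weekday for June 1 and Jan 8:
  2313: Sun/Wed  2314: Mon/Thu  2315: Tue/Fri  2316: Thu/Sat  2317: Fri/Mon  2318: Sat/Tue  2319: Sun/Wed  2320: Tue/Thu  2321: Wed/Sat  2322: Thu/Sun  2323: Fri/Mon  2324: Sun/Tue  2325: Mon/Thu  2326: Tue/Fri  …(50 more)…  2377: Wed/Sat  2378: Thu/Sun  2379: Fri/Mon  2380: Sun/Tue  2381: Mon/Thu  2382: Tue/Fri  2383: Wed/Sat  2384: Fri/Sun  2385: Sat/Tue  2386: Sun/Wed  2387: Mon/Thu  2388: Wed/Fri  2389: Thu/Sun  2390: Fri/Mon
Both conditions hold in: no year — 0.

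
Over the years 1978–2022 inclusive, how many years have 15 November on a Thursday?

7

Track 15 November's weekday year by year (advancing +1, or +2 across a Feb 29):
  1978: Wed  1979: Thu (+1) ✓  1980: Sat (+2)  1981: Sun (+1)  1982: Mon (+1)
  1983: Tue (+1)  1984: Thu (+2) ✓  1985: Fri (+1)  1986: Sat (+1)  1987: Sun (+1)
  1988: Tue (+2)  1989: Wed (+1)  1990: Thu (+1) ✓  1991: Fri (+1)  … (17 more years) …
  2009: Sun (+1)  2010: Mon (+1)  2011: Tue (+1)  2012: Thu (+2) ✓  2013: Fri (+1)
  2014: Sat (+1)  2015: Sun (+1)  2016: Tue (+2)  2017: Wed (+1)  2018: Thu (+1) ✓
  2019: Fri (+1)  2020: Sun (+2)  2021: Mon (+1)  2022: Tue (+1)
Thursday years: 1979, 1984, 1990, 2001, 2007, 2012, 2018 — 7 in total.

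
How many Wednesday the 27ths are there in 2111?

1

Check the 27th of each month of 2111: Jan 27: Tue, Feb 27: Fri, Mar 27: Fri, Apr 27: Mon, May 27: Wed, Jun 27: Sat, Jul 27: Mon, Aug 27: Thu, Sep 27: Sun, Oct 27: Tue, Nov 27: Fri, Dec 27: Sun.
Wednesday occurs in May — 1 month.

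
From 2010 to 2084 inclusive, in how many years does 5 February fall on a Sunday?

11

Track 5 February's weekday year by year (advancing +1, or +2 across a Feb 29):
  2010: Fri  2011: Sat (+1)  2012: Sun (+1) ✓  2013: Tue (+2)  2014: Wed (+1)
  2015: Thu (+1)  2016: Fri (+1)  2017: Sun (+2) ✓  2018: Mon (+1)  2019: Tue (+1)
  2020: Wed (+1)  2021: Fri (+2)  2022: Sat (+1)  2023: Sun (+1) ✓  … (47 more years) …
  2071: Thu (+1)  2072: Fri (+1)  2073: Sun (+2) ✓  2074: Mon (+1)  2075: Tue (+1)
  2076: Wed (+1)  2077: Fri (+2)  2078: Sat (+1)  2079: Sun (+1) ✓  2080: Mon (+1)
  2081: Wed (+2)  2082: Thu (+1)  2083: Fri (+1)  2084: Sat (+1)
Sunday years: 2012, 2017, 2023, 2034, 2040, 2045, 2051, 2062, 2068, 2073, 2079 — 11 in total.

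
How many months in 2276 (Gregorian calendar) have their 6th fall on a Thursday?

Check the 6th of each month of 2276: Jan 6: Thu, Feb 6: Sun, Mar 6: Mon, Apr 6: Thu, May 6: Sat, Jun 6: Tue, Jul 6: Thu, Aug 6: Sun, Sep 6: Wed, Oct 6: Fri, Nov 6: Mon, Dec 6: Wed.
Thursday occurs in January, April, July — 3 months.

3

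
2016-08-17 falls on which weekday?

January 1, 2016 is a Friday.
August 17 is day 230 of the year, i.e. 229 days after Jan 1.
229 mod 7 = 5, so advance 5 weekdays from Friday: Wednesday.

Wednesday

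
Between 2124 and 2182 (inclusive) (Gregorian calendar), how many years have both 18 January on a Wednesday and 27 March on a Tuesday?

2

Check each year's weekday for 18 January and 27 March:
  2124: Tue/Mon  2125: Thu/Tue  2126: Fri/Wed  2127: Sat/Thu  2128: Sun/Sat  2129: Tue/Sun  2130: Wed/Mon  2131: Thu/Tue  2132: Fri/Thu  2133: Sun/Fri  2134: Mon/Sat  2135: Tue/Sun  2136: Wed/Tue ✓  2137: Fri/Wed  …(31 more)…  2169: Wed/Mon  2170: Thu/Tue  2171: Fri/Wed  2172: Sat/Fri  2173: Mon/Sat  2174: Tue/Sun  2175: Wed/Mon  2176: Thu/Wed  2177: Sat/Thu  2178: Sun/Fri  2179: Mon/Sat  2180: Tue/Mon  2181: Thu/Tue  2182: Fri/Wed
Both conditions hold in: 2136, 2164 — 2.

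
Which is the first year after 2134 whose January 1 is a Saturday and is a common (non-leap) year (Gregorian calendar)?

2135

Jan 1 advances by 2 weekdays after a leap year and by 1 after a common year.
2134: Jan 1 is Friday.
2135: Saturday
2135 begins on a Saturday and is a common year.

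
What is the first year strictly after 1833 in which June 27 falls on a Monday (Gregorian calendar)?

1836

From one year to the next, a fixed date's weekday advances by 1, or by 2 when a Feb 29 lies between the two dates.
1833: June 27 is Thursday.
1834: Friday (+1)
1835: Saturday (+1)
1836: Monday (+2)
June 27 falls on a Monday in 1836.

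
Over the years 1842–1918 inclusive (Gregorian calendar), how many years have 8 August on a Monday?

Track 8 August's weekday year by year (advancing +1, or +2 across a Feb 29):
  1842: Mon ✓  1843: Tue (+1)  1844: Thu (+2)  1845: Fri (+1)  1846: Sat (+1)
  1847: Sun (+1)  1848: Tue (+2)  1849: Wed (+1)  1850: Thu (+1)  1851: Fri (+1)
  1852: Sun (+2)  1853: Mon (+1) ✓  1854: Tue (+1)  1855: Wed (+1)  … (49 more years) …
  1905: Tue (+1)  1906: Wed (+1)  1907: Thu (+1)  1908: Sat (+2)  1909: Sun (+1)
  1910: Mon (+1) ✓  1911: Tue (+1)  1912: Thu (+2)  1913: Fri (+1)  1914: Sat (+1)
  1915: Sun (+1)  1916: Tue (+2)  1917: Wed (+1)  1918: Thu (+1)
Monday years: 1842, 1853, 1859, 1864, 1870, 1881, 1887, 1892, 1898, 1904, 1910 — 11 in total.

11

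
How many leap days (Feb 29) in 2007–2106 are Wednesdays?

Leap years in 2007–2106: 24 of them.
Feb 29 weekday advances by 5 (mod 7) from one leap year to the next four years later (or differs when a century non-leap intervenes).
Leap-day weekdays: 2008:Fri 2012:Wed✓ 2016:Mon 2020:Sat 2024:Thu 2028:Tue 2032:Sun 2036:Fri 2040:Wed✓ 2044:Mon 2048:Sat 2052:Thu 2056:Tue 2060:Sun 2064:Fri 2068:Wed✓ 2072:Mon 2076:Sat 2080:Thu 2084:Tue 2088:Sun 2092:Fri 2096:Wed✓ 2104:Fri
Wednesday: 2012, 2040, 2068, 2096 → 4.

4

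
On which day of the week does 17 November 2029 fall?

January 1, 2029 is a Monday.
November 17 is day 321 of the year, i.e. 320 days after Jan 1.
320 mod 7 = 5, so advance 5 weekdays from Monday: Saturday.

Saturday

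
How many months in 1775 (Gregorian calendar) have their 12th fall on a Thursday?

Check the 12th of each month of 1775: Jan 12: Thu, Feb 12: Sun, Mar 12: Sun, Apr 12: Wed, May 12: Fri, Jun 12: Mon, Jul 12: Wed, Aug 12: Sat, Sep 12: Tue, Oct 12: Thu, Nov 12: Sun, Dec 12: Tue.
Thursday occurs in January, October — 2 months.

2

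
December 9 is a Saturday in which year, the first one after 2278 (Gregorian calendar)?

From one year to the next, a fixed date's weekday advances by 1, or by 2 when a Feb 29 lies between the two dates.
2278: December 9 is Monday.
2279: Tuesday (+1)
2280: Thursday (+2)
2281: Friday (+1)
2282: Saturday (+1)
December 9 falls on a Saturday in 2282.

2282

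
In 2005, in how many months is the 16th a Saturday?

2

Check the 16th of each month of 2005: Jan 16: Sun, Feb 16: Wed, Mar 16: Wed, Apr 16: Sat, May 16: Mon, Jun 16: Thu, Jul 16: Sat, Aug 16: Tue, Sep 16: Fri, Oct 16: Sun, Nov 16: Wed, Dec 16: Fri.
Saturday occurs in April, July — 2 months.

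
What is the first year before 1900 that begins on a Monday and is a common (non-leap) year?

1894

Jan 1 advances by 2 weekdays after a leap year and by 1 after a common year.
1900: Jan 1 is Monday.
1899: Sunday
1898: Saturday
1897: Friday
1896: Wednesday (leap)
1895: Tuesday
1894: Monday
1894 begins on a Monday and is a common year.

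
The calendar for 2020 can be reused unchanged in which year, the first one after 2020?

Two years share a calendar iff Jan 1 falls on the same weekday and both are leap or both are common. 2020: Jan 1 is Wednesday, leap year.
2021: Jan 1 Friday, common
2022: Jan 1 Saturday, common
2023: Jan 1 Sunday, common
2024: Jan 1 Monday, leap
2025: Jan 1 Wednesday, common
2026: Jan 1 Thursday, common
2027: Jan 1 Friday, common
2028: Jan 1 Saturday, leap
2029: Jan 1 Monday, common
2030: Jan 1 Tuesday, common
2031: Jan 1 Wednesday, common
2032: Jan 1 Thursday, leap
2033: Jan 1 Saturday, common
2034: Jan 1 Sunday, common
2035: Jan 1 Monday, common
2036: Jan 1 Tuesday, leap
2037: Jan 1 Thursday, common
2038: Jan 1 Friday, common
2039: Jan 1 Saturday, common
2040: Jan 1 Sunday, leap
2041: Jan 1 Tuesday, common
2042: Jan 1 Wednesday, common
2043: Jan 1 Thursday, common
2044: Jan 1 Friday, leap
2045: Jan 1 Sunday, common
2046: Jan 1 Monday, common
2047: Jan 1 Tuesday, common
2048: Jan 1 Wednesday, leap
2048 matches on both conditions.

2048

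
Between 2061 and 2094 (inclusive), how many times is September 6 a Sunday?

5

Track September 6's weekday year by year (advancing +1, or +2 across a Feb 29):
  2061: Tue  2062: Wed (+1)  2063: Thu (+1)  2064: Sat (+2)  2065: Sun (+1) ✓
  2066: Mon (+1)  2067: Tue (+1)  2068: Thu (+2)  2069: Fri (+1)  2070: Sat (+1)
  2071: Sun (+1) ✓  2072: Tue (+2)  2073: Wed (+1)  2074: Thu (+1)  … (6 more years) …
  2081: Sat (+1)  2082: Sun (+1) ✓  2083: Mon (+1)  2084: Wed (+2)  2085: Thu (+1)
  2086: Fri (+1)  2087: Sat (+1)  2088: Mon (+2)  2089: Tue (+1)  2090: Wed (+1)
  2091: Thu (+1)  2092: Sat (+2)  2093: Sun (+1) ✓  2094: Mon (+1)
Sunday years: 2065, 2071, 2076, 2082, 2093 — 5 in total.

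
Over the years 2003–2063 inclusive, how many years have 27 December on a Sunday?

Track 27 December's weekday year by year (advancing +1, or +2 across a Feb 29):
  2003: Sat  2004: Mon (+2)  2005: Tue (+1)  2006: Wed (+1)  2007: Thu (+1)
  2008: Sat (+2)  2009: Sun (+1) ✓  2010: Mon (+1)  2011: Tue (+1)  2012: Thu (+2)
  2013: Fri (+1)  2014: Sat (+1)  2015: Sun (+1) ✓  2016: Tue (+2)  … (33 more years) …
  2050: Tue (+1)  2051: Wed (+1)  2052: Fri (+2)  2053: Sat (+1)  2054: Sun (+1) ✓
  2055: Mon (+1)  2056: Wed (+2)  2057: Thu (+1)  2058: Fri (+1)  2059: Sat (+1)
  2060: Mon (+2)  2061: Tue (+1)  2062: Wed (+1)  2063: Thu (+1)
Sunday years: 2009, 2015, 2020, 2026, 2037, 2043, 2048, 2054 — 8 in total.

8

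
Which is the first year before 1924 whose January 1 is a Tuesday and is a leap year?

Jan 1 advances by 2 weekdays after a leap year and by 1 after a common year.
1924: Jan 1 is Tuesday (leap).
1923: Monday
1922: Sunday
1921: Saturday
1920: Thursday (leap)
1919: Wednesday
1918: Tuesday
1917: Monday
1916: Saturday (leap)
1915: Friday
1914: Thursday
1913: Wednesday
1912: Monday (leap)
1911: Sunday
1910: Saturday
1909: Friday
1908: Wednesday (leap)
1907: Tuesday
1906: Monday
1905: Sunday
1904: Friday (leap)
1903: Thursday
1902: Wednesday
1901: Tuesday
1900: Monday
1899: Sunday
1898: Saturday
1897: Friday
1896: Wednesday (leap)
1895: Tuesday
1894: Monday
1893: Sunday
1892: Friday (leap)
1891: Thursday
1890: Wednesday
1889: Tuesday
1888: Sunday (leap)
1887: Saturday
1886: Friday
1885: Thursday
1884: Tuesday (leap)
1884 begins on a Tuesday and is a leap year.

1884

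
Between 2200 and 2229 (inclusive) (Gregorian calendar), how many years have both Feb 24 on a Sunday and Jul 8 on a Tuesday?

1

Check each year's weekday for Feb 24 and Jul 8:
  2200: Mon/Tue  2201: Tue/Wed  2202: Wed/Thu  2203: Thu/Fri  2204: Fri/Sun  2205: Sun/Mon  2206: Mon/Tue  2207: Tue/Wed  2208: Wed/Fri  2209: Fri/Sat  2210: Sat/Sun  2211: Sun/Mon  2212: Mon/Wed  2213: Wed/Thu  2214: Thu/Fri  2215: Fri/Sat  2216: Sat/Mon  2217: Mon/Tue  2218: Tue/Wed  2219: Wed/Thu  2220: Thu/Sat  2221: Sat/Sun  2222: Sun/Mon  2223: Mon/Tue  2224: Tue/Thu  2225: Thu/Fri  2226: Fri/Sat  2227: Sat/Sun  2228: Sun/Tue ✓  2229: Tue/Wed
Both conditions hold in: 2228 — 1.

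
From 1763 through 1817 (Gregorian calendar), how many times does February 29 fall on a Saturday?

Leap years in 1763–1817: 13 of them.
Feb 29 weekday advances by 5 (mod 7) from one leap year to the next four years later (or differs when a century non-leap intervenes).
Leap-day weekdays: 1764:Wed 1768:Mon 1772:Sat✓ 1776:Thu 1780:Tue 1784:Sun 1788:Fri 1792:Wed 1796:Mon 1804:Wed 1808:Mon 1812:Sat✓ 1816:Thu
Saturday: 1772, 1812 → 2.

2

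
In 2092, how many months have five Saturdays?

4

A month of length L has five Saturdays iff its first Saturday is on day ≤ L−28 (so day 1–3 in a 31-day month, 1–2 in a 30-day month, day 1 in a leap February).
Checking each month of 2092: Jan starts Tue (31d); Feb starts Fri (29d); Mar starts Sat (31d) ✓; Apr starts Tue (30d); May starts Thu (31d) ✓; Jun starts Sun (30d); Jul starts Tue (31d); Aug starts Fri (31d) ✓; Sep starts Mon (30d); Oct starts Wed (31d); Nov starts Sat (30d) ✓; Dec starts Mon (31d).
Five-Saturday months: March, May, August, November → 4.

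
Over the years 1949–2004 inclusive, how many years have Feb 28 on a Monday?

8

Track Feb 28's weekday year by year (advancing +1, or +2 across a Feb 29):
  1949: Mon ✓  1950: Tue (+1)  1951: Wed (+1)  1952: Thu (+1)  1953: Sat (+2)
  1954: Sun (+1)  1955: Mon (+1) ✓  1956: Tue (+1)  1957: Thu (+2)  1958: Fri (+1)
  1959: Sat (+1)  1960: Sun (+1)  1961: Tue (+2)  1962: Wed (+1)  … (28 more years) …
  1991: Thu (+1)  1992: Fri (+1)  1993: Sun (+2)  1994: Mon (+1) ✓  1995: Tue (+1)
  1996: Wed (+1)  1997: Fri (+2)  1998: Sat (+1)  1999: Sun (+1)  2000: Mon (+1) ✓
  2001: Wed (+2)  2002: Thu (+1)  2003: Fri (+1)  2004: Sat (+1)
Monday years: 1949, 1955, 1966, 1972, 1977, 1983, 1994, 2000 — 8 in total.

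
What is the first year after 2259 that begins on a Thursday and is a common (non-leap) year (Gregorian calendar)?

2263

Jan 1 advances by 2 weekdays after a leap year and by 1 after a common year.
2259: Jan 1 is Saturday.
2260: Sunday (leap)
2261: Tuesday
2262: Wednesday
2263: Thursday
2263 begins on a Thursday and is a common year.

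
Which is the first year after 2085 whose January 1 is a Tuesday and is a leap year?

Jan 1 advances by 2 weekdays after a leap year and by 1 after a common year.
2085: Jan 1 is Monday.
2086: Tuesday
2087: Wednesday
2088: Thursday (leap)
2089: Saturday
2090: Sunday
2091: Monday
2092: Tuesday (leap)
2092 begins on a Tuesday and is a leap year.

2092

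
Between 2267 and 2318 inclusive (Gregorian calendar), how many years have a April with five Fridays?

April has 30 days; it has five Fridays when Friday falls among the first (month-length − 28) days — i.e. when April 1 is one of Friday/Thursday.
April 1 by year: 2267:Mon 2268:Wed 2269:Thu✓ 2270:Fri✓ 2271:Sat 2272:Mon 2273:Tue 2274:Wed 2275:Thu✓ 2276:Sat 2277:Sun 2278:Mon 2279:Tue 2280:Thu✓ 2281:Fri✓ …(22 more)… 2304:Fri✓ 2305:Sat 2306:Sun 2307:Mon 2308:Wed 2309:Thu✓ 2310:Fri✓ 2311:Sat 2312:Mon 2313:Tue 2314:Wed 2315:Thu✓ 2316:Sat 2317:Sun 2318:Mon
Years with five Fridays: 2269, 2270, 2275, 2280, 2281, 2286, 2287, 2292, 2297, 2298, 2304, 2309, 2310, 2315 → 14.

14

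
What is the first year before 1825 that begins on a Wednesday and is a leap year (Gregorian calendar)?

Jan 1 advances by 2 weekdays after a leap year and by 1 after a common year.
1825: Jan 1 is Saturday.
1824: Thursday (leap)
1823: Wednesday
1822: Tuesday
1821: Monday
1820: Saturday (leap)
1819: Friday
1818: Thursday
1817: Wednesday
1816: Monday (leap)
1815: Sunday
1814: Saturday
1813: Friday
1812: Wednesday (leap)
1812 begins on a Wednesday and is a leap year.

1812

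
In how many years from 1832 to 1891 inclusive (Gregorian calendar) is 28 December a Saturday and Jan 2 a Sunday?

0

Check each year's weekday for 28 December and Jan 2:
  1832: Fri/Mon  1833: Sat/Wed  1834: Sun/Thu  1835: Mon/Fri  1836: Wed/Sat  1837: Thu/Mon  1838: Fri/Tue  1839: Sat/Wed  1840: Mon/Thu  1841: Tue/Sat  1842: Wed/Sun  1843: Thu/Mon  1844: Sat/Tue  1845: Sun/Thu  …(32 more)…  1878: Sat/Wed  1879: Sun/Thu  1880: Tue/Fri  1881: Wed/Sun  1882: Thu/Mon  1883: Fri/Tue  1884: Sun/Wed  1885: Mon/Fri  1886: Tue/Sat  1887: Wed/Sun  1888: Fri/Mon  1889: Sat/Wed  1890: Sun/Thu  1891: Mon/Fri
Both conditions hold in: no year — 0.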